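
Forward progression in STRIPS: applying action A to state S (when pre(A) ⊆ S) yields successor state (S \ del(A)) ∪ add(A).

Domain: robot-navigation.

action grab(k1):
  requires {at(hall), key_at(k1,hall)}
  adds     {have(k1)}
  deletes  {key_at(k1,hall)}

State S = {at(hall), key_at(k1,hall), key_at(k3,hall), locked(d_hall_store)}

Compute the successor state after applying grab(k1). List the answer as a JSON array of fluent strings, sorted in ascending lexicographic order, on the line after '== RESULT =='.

Progress:
  pre ⊆ S: {at(hall), key_at(k1,hall)} ⊆ S  — applicable
  S \ del = {at(hall), key_at(k3,hall), locked(d_hall_store)}
  ∪ add   = {at(hall), have(k1), key_at(k3,hall), locked(d_hall_store)}

== RESULT ==
["at(hall)", "have(k1)", "key_at(k3,hall)", "locked(d_hall_store)"]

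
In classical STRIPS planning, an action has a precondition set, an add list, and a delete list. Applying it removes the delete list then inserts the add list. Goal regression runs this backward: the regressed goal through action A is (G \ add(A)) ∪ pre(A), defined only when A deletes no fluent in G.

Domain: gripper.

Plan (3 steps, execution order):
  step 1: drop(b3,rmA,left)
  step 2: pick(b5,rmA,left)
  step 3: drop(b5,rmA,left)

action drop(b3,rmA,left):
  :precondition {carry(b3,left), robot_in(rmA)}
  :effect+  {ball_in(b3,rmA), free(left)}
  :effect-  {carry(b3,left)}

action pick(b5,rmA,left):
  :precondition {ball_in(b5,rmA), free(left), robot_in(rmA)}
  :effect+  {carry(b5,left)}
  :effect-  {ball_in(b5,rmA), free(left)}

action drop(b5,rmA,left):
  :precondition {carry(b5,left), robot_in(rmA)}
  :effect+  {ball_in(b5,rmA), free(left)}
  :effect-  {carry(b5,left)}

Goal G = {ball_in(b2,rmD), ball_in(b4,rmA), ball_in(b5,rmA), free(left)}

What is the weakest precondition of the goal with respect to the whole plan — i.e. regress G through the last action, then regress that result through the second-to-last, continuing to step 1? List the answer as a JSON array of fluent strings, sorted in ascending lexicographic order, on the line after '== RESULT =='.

Work backward from the goal:
  through step 3 (drop(b5,rmA,left)): drop {ball_in(b5,rmA), free(left)}, keep {ball_in(b2,rmD), ball_in(b4,rmA)}, require {carry(b5,left), robot_in(rmA)}
    → {ball_in(b2,rmD), ball_in(b4,rmA), carry(b5,left), robot_in(rmA)}
  through step 2 (pick(b5,rmA,left)): drop {carry(b5,left)}, keep {ball_in(b2,rmD), ball_in(b4,rmA), robot_in(rmA)}, require {ball_in(b5,rmA), free(left), robot_in(rmA)}
    → {ball_in(b2,rmD), ball_in(b4,rmA), ball_in(b5,rmA), free(left), robot_in(rmA)}
  through step 1 (drop(b3,rmA,left)): drop {free(left)}, keep {ball_in(b2,rmD), ball_in(b4,rmA), ball_in(b5,rmA), robot_in(rmA)}, require {carry(b3,left), robot_in(rmA)}
    → {ball_in(b2,rmD), ball_in(b4,rmA), ball_in(b5,rmA), carry(b3,left), robot_in(rmA)}

== RESULT ==
["ball_in(b2,rmD)", "ball_in(b4,rmA)", "ball_in(b5,rmA)", "carry(b3,left)", "robot_in(rmA)"]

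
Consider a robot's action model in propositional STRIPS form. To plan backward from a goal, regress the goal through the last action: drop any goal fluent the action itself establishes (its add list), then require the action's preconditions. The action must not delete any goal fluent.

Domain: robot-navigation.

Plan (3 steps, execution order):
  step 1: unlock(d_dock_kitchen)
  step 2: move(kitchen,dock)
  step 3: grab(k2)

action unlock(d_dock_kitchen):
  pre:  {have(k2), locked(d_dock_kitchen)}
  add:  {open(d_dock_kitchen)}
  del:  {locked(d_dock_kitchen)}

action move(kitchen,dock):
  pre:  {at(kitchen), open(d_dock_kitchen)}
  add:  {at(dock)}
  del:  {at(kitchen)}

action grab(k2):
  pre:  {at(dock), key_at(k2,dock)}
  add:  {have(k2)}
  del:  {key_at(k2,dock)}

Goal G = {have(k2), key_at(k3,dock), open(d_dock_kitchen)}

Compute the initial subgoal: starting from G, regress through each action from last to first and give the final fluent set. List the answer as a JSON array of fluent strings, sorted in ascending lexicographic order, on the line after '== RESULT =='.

Regress step by step:
  through step 3 (grab(k2)): drop {have(k2)}, keep {key_at(k3,dock), open(d_dock_kitchen)}, require {at(dock), key_at(k2,dock)}
    → {at(dock), key_at(k2,dock), key_at(k3,dock), open(d_dock_kitchen)}
  through step 2 (move(kitchen,dock)): drop {at(dock)}, keep {key_at(k2,dock), key_at(k3,dock), open(d_dock_kitchen)}, require {at(kitchen), open(d_dock_kitchen)}
    → {at(kitchen), key_at(k2,dock), key_at(k3,dock), open(d_dock_kitchen)}
  through step 1 (unlock(d_dock_kitchen)): drop {open(d_dock_kitchen)}, keep {at(kitchen), key_at(k2,dock), key_at(k3,dock)}, require {have(k2), locked(d_dock_kitchen)}
    → {at(kitchen), have(k2), key_at(k2,dock), key_at(k3,dock), locked(d_dock_kitchen)}

== RESULT ==
["at(kitchen)", "have(k2)", "key_at(k2,dock)", "key_at(k3,dock)", "locked(d_dock_kitchen)"]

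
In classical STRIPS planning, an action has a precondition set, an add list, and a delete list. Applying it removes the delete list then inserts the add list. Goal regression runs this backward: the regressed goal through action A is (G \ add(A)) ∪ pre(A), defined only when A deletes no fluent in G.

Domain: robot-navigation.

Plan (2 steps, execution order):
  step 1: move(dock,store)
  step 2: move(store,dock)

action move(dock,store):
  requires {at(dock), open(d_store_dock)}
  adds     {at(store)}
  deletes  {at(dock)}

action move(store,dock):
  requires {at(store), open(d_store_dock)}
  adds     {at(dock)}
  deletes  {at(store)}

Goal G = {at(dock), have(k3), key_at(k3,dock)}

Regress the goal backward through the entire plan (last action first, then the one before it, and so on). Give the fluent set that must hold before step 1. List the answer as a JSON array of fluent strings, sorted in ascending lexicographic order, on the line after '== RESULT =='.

Work backward from the goal:
  through step 2 (move(store,dock)): drop {at(dock)}, keep {have(k3), key_at(k3,dock)}, require {at(store), open(d_store_dock)}
    → {at(store), have(k3), key_at(k3,dock), open(d_store_dock)}
  through step 1 (move(dock,store)): drop {at(store)}, keep {have(k3), key_at(k3,dock), open(d_store_dock)}, require {at(dock), open(d_store_dock)}
    → {at(dock), have(k3), key_at(k3,dock), open(d_store_dock)}

== RESULT ==
["at(dock)", "have(k3)", "key_at(k3,dock)", "open(d_store_dock)"]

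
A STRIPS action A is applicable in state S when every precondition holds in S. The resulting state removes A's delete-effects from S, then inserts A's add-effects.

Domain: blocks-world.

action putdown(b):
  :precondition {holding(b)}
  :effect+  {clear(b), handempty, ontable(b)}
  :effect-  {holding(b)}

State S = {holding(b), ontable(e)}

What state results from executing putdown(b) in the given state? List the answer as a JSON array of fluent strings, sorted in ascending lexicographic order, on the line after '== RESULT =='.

Compute (S \ del) ∪ add:
  pre ⊆ S: {holding(b)} ⊆ S  — applicable
  S \ del = {ontable(e)}
  ∪ add   = {clear(b), handempty, ontable(b), ontable(e)}

== RESULT ==
["clear(b)", "handempty", "ontable(b)", "ontable(e)"]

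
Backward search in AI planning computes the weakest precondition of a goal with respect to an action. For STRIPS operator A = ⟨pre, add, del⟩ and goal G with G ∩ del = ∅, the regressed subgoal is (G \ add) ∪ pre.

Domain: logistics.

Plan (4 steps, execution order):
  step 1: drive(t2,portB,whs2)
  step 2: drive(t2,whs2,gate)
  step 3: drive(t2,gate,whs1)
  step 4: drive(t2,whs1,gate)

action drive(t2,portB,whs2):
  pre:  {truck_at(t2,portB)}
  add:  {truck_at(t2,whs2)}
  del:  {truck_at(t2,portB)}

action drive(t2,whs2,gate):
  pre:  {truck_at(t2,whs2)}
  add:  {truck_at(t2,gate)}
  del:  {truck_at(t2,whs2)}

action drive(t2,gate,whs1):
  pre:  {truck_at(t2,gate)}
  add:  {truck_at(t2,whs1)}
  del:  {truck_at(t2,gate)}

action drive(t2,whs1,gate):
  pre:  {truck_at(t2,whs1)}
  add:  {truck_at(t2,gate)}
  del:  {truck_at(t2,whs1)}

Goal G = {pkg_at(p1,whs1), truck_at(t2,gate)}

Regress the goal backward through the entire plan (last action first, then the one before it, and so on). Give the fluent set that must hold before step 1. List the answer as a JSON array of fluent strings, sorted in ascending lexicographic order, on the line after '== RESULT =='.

Work backward from the goal:
  through step 4 (drive(t2,whs1,gate)): drop {truck_at(t2,gate)}, keep {pkg_at(p1,whs1)}, require {truck_at(t2,whs1)}
    → {pkg_at(p1,whs1), truck_at(t2,whs1)}
  through step 3 (drive(t2,gate,whs1)): drop {truck_at(t2,whs1)}, keep {pkg_at(p1,whs1)}, require {truck_at(t2,gate)}
    → {pkg_at(p1,whs1), truck_at(t2,gate)}
  through step 2 (drive(t2,whs2,gate)): drop {truck_at(t2,gate)}, keep {pkg_at(p1,whs1)}, require {truck_at(t2,whs2)}
    → {pkg_at(p1,whs1), truck_at(t2,whs2)}
  through step 1 (drive(t2,portB,whs2)): drop {truck_at(t2,whs2)}, keep {pkg_at(p1,whs1)}, require {truck_at(t2,portB)}
    → {pkg_at(p1,whs1), truck_at(t2,portB)}

== RESULT ==
["pkg_at(p1,whs1)", "truck_at(t2,portB)"]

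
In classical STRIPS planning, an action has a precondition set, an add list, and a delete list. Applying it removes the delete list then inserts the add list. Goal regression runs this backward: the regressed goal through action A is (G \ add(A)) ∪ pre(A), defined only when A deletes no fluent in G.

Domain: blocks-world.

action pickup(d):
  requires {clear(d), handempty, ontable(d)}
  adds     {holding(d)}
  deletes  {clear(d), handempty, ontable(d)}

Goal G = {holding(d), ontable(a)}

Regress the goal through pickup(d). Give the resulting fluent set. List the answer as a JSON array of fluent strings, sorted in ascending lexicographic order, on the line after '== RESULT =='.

Compute (G \ add) ∪ pre:
  G ∩ del = {}  (empty — regression defined)
  G \ add = {holding(d), ontable(a)} \ {holding(d)} = {ontable(a)}
  ∪ pre   = {ontable(a)} ∪ {clear(d), handempty, ontable(d)}
          = {clear(d), handempty, ontable(a), ontable(d)}

== RESULT ==
["clear(d)", "handempty", "ontable(a)", "ontable(d)"]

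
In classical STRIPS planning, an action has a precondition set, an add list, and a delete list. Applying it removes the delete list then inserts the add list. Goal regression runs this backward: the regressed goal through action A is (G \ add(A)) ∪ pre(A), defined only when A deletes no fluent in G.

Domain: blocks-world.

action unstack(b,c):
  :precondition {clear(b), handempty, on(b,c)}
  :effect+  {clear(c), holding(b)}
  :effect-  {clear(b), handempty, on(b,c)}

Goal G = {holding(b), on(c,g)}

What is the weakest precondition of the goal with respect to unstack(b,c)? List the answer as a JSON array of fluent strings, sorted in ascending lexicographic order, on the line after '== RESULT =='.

Regress:
  G ∩ del = {}  (empty — regression defined)
  G \ add = {holding(b), on(c,g)} \ {clear(c), holding(b)} = {on(c,g)}
  ∪ pre   = {on(c,g)} ∪ {clear(b), handempty, on(b,c)}
          = {clear(b), handempty, on(b,c), on(c,g)}

== RESULT ==
["clear(b)", "handempty", "on(b,c)", "on(c,g)"]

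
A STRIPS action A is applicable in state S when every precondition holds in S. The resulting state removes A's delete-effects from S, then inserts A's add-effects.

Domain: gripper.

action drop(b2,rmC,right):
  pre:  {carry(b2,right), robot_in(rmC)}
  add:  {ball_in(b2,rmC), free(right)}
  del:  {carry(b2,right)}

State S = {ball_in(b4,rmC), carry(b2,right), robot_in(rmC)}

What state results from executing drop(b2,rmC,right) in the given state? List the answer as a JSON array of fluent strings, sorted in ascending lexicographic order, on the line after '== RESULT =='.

Compute (S \ del) ∪ add:
  pre ⊆ S: {carry(b2,right), robot_in(rmC)} ⊆ S  — applicable
  S \ del = {ball_in(b4,rmC), robot_in(rmC)}
  ∪ add   = {ball_in(b2,rmC), ball_in(b4,rmC), free(right), robot_in(rmC)}

== RESULT ==
["ball_in(b2,rmC)", "ball_in(b4,rmC)", "free(right)", "robot_in(rmC)"]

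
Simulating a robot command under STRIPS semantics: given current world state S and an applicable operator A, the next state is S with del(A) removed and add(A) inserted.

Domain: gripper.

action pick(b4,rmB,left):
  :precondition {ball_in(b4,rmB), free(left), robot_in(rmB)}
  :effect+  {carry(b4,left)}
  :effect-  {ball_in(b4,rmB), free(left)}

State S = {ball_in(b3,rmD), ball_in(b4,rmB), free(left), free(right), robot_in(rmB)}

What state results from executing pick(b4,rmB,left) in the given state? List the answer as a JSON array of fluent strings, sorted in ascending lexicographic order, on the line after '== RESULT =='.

Progress:
  pre ⊆ S: {ball_in(b4,rmB), free(left), robot_in(rmB)} ⊆ S  — applicable
  S \ del = {ball_in(b3,rmD), free(right), robot_in(rmB)}
  ∪ add   = {ball_in(b3,rmD), carry(b4,left), free(right), robot_in(rmB)}

== RESULT ==
["ball_in(b3,rmD)", "carry(b4,left)", "free(right)", "robot_in(rmB)"]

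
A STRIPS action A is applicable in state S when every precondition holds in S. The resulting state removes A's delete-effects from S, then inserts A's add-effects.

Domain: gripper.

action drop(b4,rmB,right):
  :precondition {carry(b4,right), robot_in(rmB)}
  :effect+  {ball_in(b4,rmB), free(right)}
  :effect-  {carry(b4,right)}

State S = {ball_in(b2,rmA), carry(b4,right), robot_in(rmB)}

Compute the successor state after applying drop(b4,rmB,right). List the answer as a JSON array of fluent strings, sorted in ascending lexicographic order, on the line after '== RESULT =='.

Progress:
  pre ⊆ S: {carry(b4,right), robot_in(rmB)} ⊆ S  — applicable
  S \ del = {ball_in(b2,rmA), robot_in(rmB)}
  ∪ add   = {ball_in(b2,rmA), ball_in(b4,rmB), free(right), robot_in(rmB)}

== RESULT ==
["ball_in(b2,rmA)", "ball_in(b4,rmB)", "free(right)", "robot_in(rmB)"]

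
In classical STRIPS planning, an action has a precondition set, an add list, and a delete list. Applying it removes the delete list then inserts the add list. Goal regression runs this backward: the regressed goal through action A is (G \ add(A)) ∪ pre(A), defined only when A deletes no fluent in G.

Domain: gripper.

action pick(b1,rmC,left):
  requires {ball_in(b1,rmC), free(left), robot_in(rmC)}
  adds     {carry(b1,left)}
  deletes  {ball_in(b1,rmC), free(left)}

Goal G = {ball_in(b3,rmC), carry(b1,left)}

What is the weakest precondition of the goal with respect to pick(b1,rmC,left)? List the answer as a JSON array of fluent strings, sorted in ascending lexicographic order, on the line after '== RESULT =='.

Regress:
  G ∩ del = {}  (empty — regression defined)
  G \ add = {ball_in(b3,rmC), carry(b1,left)} \ {carry(b1,left)} = {ball_in(b3,rmC)}
  ∪ pre   = {ball_in(b3,rmC)} ∪ {ball_in(b1,rmC), free(left), robot_in(rmC)}
          = {ball_in(b1,rmC), ball_in(b3,rmC), free(left), robot_in(rmC)}

== RESULT ==
["ball_in(b1,rmC)", "ball_in(b3,rmC)", "free(left)", "robot_in(rmC)"]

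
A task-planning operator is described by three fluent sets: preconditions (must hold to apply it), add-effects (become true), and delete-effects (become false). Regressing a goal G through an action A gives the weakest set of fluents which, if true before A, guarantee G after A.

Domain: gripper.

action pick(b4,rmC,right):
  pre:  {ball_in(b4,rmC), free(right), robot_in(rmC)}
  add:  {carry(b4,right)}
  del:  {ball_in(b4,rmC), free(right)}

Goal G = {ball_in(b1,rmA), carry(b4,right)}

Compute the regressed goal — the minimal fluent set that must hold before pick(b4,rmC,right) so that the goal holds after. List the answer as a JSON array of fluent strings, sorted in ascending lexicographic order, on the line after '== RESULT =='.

Regress:
  G ∩ del = {}  (empty — regression defined)
  G \ add = {ball_in(b1,rmA), carry(b4,right)} \ {carry(b4,right)} = {ball_in(b1,rmA)}
  ∪ pre   = {ball_in(b1,rmA)} ∪ {ball_in(b4,rmC), free(right), robot_in(rmC)}
          = {ball_in(b1,rmA), ball_in(b4,rmC), free(right), robot_in(rmC)}

== RESULT ==
["ball_in(b1,rmA)", "ball_in(b4,rmC)", "free(right)", "robot_in(rmC)"]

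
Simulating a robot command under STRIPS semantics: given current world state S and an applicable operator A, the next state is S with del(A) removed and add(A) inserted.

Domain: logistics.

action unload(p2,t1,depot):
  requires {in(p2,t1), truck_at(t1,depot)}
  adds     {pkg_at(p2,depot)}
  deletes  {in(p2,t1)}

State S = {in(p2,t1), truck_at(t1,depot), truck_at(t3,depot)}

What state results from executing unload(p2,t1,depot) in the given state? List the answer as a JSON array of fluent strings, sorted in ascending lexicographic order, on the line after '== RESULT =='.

Compute (S \ del) ∪ add:
  pre ⊆ S: {in(p2,t1), truck_at(t1,depot)} ⊆ S  — applicable
  S \ del = {truck_at(t1,depot), truck_at(t3,depot)}
  ∪ add   = {pkg_at(p2,depot), truck_at(t1,depot), truck_at(t3,depot)}

== RESULT ==
["pkg_at(p2,depot)", "truck_at(t1,depot)", "truck_at(t3,depot)"]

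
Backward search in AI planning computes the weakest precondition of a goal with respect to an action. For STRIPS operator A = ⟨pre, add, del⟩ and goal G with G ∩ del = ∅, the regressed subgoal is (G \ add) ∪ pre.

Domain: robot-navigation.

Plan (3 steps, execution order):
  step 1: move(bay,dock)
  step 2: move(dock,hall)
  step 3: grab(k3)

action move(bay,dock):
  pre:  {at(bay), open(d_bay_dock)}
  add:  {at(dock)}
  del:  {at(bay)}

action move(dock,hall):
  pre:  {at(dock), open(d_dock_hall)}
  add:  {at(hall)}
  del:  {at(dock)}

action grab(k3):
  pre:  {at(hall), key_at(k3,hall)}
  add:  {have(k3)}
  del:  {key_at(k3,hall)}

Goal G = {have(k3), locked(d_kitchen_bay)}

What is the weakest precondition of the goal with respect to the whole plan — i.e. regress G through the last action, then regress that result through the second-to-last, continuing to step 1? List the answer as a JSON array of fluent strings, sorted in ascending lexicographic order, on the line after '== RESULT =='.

Regress step by step:
  through step 3 (grab(k3)): drop {have(k3)}, keep {locked(d_kitchen_bay)}, require {at(hall), key_at(k3,hall)}
    → {at(hall), key_at(k3,hall), locked(d_kitchen_bay)}
  through step 2 (move(dock,hall)): drop {at(hall)}, keep {key_at(k3,hall), locked(d_kitchen_bay)}, require {at(dock), open(d_dock_hall)}
    → {at(dock), key_at(k3,hall), locked(d_kitchen_bay), open(d_dock_hall)}
  through step 1 (move(bay,dock)): drop {at(dock)}, keep {key_at(k3,hall), locked(d_kitchen_bay), open(d_dock_hall)}, require {at(bay), open(d_bay_dock)}
    → {at(bay), key_at(k3,hall), locked(d_kitchen_bay), open(d_bay_dock), open(d_dock_hall)}

== RESULT ==
["at(bay)", "key_at(k3,hall)", "locked(d_kitchen_bay)", "open(d_bay_dock)", "open(d_dock_hall)"]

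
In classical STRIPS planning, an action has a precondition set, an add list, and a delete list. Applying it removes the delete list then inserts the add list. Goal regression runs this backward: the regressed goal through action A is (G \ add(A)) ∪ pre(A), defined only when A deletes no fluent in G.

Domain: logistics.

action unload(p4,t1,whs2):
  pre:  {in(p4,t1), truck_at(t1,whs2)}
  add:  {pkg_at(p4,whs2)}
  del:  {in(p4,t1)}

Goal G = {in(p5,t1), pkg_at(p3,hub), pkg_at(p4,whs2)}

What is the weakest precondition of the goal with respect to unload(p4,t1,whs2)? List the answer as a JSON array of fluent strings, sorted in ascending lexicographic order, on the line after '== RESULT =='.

Compute (G \ add) ∪ pre:
  G ∩ del = {}  (empty — regression defined)
  G \ add = {in(p5,t1), pkg_at(p3,hub), pkg_at(p4,whs2)} \ {pkg_at(p4,whs2)} = {in(p5,t1), pkg_at(p3,hub)}
  ∪ pre   = {in(p5,t1), pkg_at(p3,hub)} ∪ {in(p4,t1), truck_at(t1,whs2)}
          = {in(p4,t1), in(p5,t1), pkg_at(p3,hub), truck_at(t1,whs2)}

== RESULT ==
["in(p4,t1)", "in(p5,t1)", "pkg_at(p3,hub)", "truck_at(t1,whs2)"]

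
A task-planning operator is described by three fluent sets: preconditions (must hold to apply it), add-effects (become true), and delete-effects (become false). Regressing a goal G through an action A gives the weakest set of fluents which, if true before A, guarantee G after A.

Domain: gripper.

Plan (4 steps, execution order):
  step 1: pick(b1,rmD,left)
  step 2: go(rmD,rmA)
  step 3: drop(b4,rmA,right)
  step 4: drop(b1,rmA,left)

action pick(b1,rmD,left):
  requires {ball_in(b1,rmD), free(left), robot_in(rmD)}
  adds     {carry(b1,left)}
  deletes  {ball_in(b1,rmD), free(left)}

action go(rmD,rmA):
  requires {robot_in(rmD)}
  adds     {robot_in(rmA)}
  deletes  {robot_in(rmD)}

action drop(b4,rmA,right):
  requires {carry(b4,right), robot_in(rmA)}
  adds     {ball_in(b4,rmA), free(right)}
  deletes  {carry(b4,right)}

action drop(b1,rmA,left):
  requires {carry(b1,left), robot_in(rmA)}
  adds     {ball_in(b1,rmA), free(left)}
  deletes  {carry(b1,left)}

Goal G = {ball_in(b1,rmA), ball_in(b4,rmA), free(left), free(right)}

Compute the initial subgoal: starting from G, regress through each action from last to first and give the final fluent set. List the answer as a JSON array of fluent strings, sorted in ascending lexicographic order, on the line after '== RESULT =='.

Work backward from the goal:
  through step 4 (drop(b1,rmA,left)): drop {ball_in(b1,rmA), free(left)}, keep {ball_in(b4,rmA), free(right)}, require {carry(b1,left), robot_in(rmA)}
    → {ball_in(b4,rmA), carry(b1,left), free(right), robot_in(rmA)}
  through step 3 (drop(b4,rmA,right)): drop {ball_in(b4,rmA), free(right)}, keep {carry(b1,left), robot_in(rmA)}, require {carry(b4,right), robot_in(rmA)}
    → {carry(b1,left), carry(b4,right), robot_in(rmA)}
  through step 2 (go(rmD,rmA)): drop {robot_in(rmA)}, keep {carry(b1,left), carry(b4,right)}, require {robot_in(rmD)}
    → {carry(b1,left), carry(b4,right), robot_in(rmD)}
  through step 1 (pick(b1,rmD,left)): drop {carry(b1,left)}, keep {carry(b4,right), robot_in(rmD)}, require {ball_in(b1,rmD), free(left), robot_in(rmD)}
    → {ball_in(b1,rmD), carry(b4,right), free(left), robot_in(rmD)}

== RESULT ==
["ball_in(b1,rmD)", "carry(b4,right)", "free(left)", "robot_in(rmD)"]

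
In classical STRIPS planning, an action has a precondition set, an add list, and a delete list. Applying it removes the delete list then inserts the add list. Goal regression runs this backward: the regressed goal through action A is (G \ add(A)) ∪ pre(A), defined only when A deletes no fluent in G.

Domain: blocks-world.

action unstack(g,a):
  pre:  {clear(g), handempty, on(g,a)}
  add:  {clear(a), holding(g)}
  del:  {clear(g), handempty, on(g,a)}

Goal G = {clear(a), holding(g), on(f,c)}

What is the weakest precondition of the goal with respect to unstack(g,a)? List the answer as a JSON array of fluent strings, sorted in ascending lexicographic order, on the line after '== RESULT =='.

Regress:
  G ∩ del = {}  (empty — regression defined)
  G \ add = {clear(a), holding(g), on(f,c)} \ {clear(a), holding(g)} = {on(f,c)}
  ∪ pre   = {on(f,c)} ∪ {clear(g), handempty, on(g,a)}
          = {clear(g), handempty, on(f,c), on(g,a)}

== RESULT ==
["clear(g)", "handempty", "on(f,c)", "on(g,a)"]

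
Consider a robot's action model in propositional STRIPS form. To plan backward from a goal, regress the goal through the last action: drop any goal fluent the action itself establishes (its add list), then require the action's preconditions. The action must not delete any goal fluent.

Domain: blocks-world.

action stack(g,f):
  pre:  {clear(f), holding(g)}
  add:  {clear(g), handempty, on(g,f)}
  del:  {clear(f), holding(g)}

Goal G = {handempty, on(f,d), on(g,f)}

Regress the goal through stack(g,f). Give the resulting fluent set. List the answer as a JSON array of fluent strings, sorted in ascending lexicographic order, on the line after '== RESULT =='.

Compute (G \ add) ∪ pre:
  G ∩ del = {}  (empty — regression defined)
  G \ add = {handempty, on(f,d), on(g,f)} \ {clear(g), handempty, on(g,f)} = {on(f,d)}
  ∪ pre   = {on(f,d)} ∪ {clear(f), holding(g)}
          = {clear(f), holding(g), on(f,d)}

== RESULT ==
["clear(f)", "holding(g)", "on(f,d)"]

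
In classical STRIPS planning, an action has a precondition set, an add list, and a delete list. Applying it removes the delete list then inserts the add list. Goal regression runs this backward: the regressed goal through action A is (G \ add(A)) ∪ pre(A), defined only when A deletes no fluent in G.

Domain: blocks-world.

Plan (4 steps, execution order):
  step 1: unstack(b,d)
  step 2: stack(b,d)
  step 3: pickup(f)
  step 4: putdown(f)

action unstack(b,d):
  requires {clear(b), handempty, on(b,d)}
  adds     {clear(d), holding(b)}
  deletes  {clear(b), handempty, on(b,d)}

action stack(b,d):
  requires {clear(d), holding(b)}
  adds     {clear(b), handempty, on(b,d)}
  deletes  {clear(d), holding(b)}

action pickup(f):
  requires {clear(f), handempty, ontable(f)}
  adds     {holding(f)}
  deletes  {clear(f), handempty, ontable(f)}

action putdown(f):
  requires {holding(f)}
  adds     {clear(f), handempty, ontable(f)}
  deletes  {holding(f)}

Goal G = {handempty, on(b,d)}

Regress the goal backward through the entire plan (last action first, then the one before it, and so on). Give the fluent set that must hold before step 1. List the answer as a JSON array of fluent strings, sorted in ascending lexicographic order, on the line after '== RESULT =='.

Regress step by step:
  through step 4 (putdown(f)): drop {handempty}, keep {on(b,d)}, require {holding(f)}
    → {holding(f), on(b,d)}
  through step 3 (pickup(f)): drop {holding(f)}, keep {on(b,d)}, require {clear(f), handempty, ontable(f)}
    → {clear(f), handempty, on(b,d), ontable(f)}
  through step 2 (stack(b,d)): drop {handempty, on(b,d)}, keep {clear(f), ontable(f)}, require {clear(d), holding(b)}
    → {clear(d), clear(f), holding(b), ontable(f)}
  through step 1 (unstack(b,d)): drop {clear(d), holding(b)}, keep {clear(f), ontable(f)}, require {clear(b), handempty, on(b,d)}
    → {clear(b), clear(f), handempty, on(b,d), ontable(f)}

== RESULT ==
["clear(b)", "clear(f)", "handempty", "on(b,d)", "ontable(f)"]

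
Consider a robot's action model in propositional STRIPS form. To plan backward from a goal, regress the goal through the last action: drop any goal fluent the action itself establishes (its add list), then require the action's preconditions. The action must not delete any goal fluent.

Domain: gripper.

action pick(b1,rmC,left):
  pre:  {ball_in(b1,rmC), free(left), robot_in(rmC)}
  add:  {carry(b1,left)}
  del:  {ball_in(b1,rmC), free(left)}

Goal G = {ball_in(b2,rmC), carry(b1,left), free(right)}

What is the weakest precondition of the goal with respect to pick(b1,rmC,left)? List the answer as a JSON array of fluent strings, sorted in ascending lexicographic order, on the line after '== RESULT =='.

Regress:
  G ∩ del = {}  (empty — regression defined)
  G \ add = {ball_in(b2,rmC), carry(b1,left), free(right)} \ {carry(b1,left)} = {ball_in(b2,rmC), free(right)}
  ∪ pre   = {ball_in(b2,rmC), free(right)} ∪ {ball_in(b1,rmC), free(left), robot_in(rmC)}
          = {ball_in(b1,rmC), ball_in(b2,rmC), free(left), free(right), robot_in(rmC)}

== RESULT ==
["ball_in(b1,rmC)", "ball_in(b2,rmC)", "free(left)", "free(right)", "robot_in(rmC)"]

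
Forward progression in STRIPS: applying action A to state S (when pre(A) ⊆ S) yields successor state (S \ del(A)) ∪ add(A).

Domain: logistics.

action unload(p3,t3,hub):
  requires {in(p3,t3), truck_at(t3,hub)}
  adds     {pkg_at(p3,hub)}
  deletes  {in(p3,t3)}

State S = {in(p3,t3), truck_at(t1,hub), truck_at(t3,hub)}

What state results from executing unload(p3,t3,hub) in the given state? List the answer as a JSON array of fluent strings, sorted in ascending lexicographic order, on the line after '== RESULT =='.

Progress:
  pre ⊆ S: {in(p3,t3), truck_at(t3,hub)} ⊆ S  — applicable
  S \ del = {truck_at(t1,hub), truck_at(t3,hub)}
  ∪ add   = {pkg_at(p3,hub), truck_at(t1,hub), truck_at(t3,hub)}

== RESULT ==
["pkg_at(p3,hub)", "truck_at(t1,hub)", "truck_at(t3,hub)"]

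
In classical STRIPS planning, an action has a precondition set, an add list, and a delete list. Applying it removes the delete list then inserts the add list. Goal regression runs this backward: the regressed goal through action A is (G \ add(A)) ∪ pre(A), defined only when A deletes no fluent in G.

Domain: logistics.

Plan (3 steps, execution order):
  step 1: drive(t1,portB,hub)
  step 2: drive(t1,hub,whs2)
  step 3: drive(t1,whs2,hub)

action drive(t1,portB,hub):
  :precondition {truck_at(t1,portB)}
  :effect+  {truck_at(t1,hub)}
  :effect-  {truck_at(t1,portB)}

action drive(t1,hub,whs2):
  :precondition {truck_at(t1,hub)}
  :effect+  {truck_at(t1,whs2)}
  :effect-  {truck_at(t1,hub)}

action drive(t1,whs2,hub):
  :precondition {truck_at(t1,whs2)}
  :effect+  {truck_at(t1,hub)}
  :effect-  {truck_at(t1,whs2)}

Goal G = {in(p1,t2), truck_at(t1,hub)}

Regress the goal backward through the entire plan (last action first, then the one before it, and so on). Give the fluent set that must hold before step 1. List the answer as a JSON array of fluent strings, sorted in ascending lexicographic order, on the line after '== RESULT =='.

Regress step by step:
  through step 3 (drive(t1,whs2,hub)): drop {truck_at(t1,hub)}, keep {in(p1,t2)}, require {truck_at(t1,whs2)}
    → {in(p1,t2), truck_at(t1,whs2)}
  through step 2 (drive(t1,hub,whs2)): drop {truck_at(t1,whs2)}, keep {in(p1,t2)}, require {truck_at(t1,hub)}
    → {in(p1,t2), truck_at(t1,hub)}
  through step 1 (drive(t1,portB,hub)): drop {truck_at(t1,hub)}, keep {in(p1,t2)}, require {truck_at(t1,portB)}
    → {in(p1,t2), truck_at(t1,portB)}

== RESULT ==
["in(p1,t2)", "truck_at(t1,portB)"]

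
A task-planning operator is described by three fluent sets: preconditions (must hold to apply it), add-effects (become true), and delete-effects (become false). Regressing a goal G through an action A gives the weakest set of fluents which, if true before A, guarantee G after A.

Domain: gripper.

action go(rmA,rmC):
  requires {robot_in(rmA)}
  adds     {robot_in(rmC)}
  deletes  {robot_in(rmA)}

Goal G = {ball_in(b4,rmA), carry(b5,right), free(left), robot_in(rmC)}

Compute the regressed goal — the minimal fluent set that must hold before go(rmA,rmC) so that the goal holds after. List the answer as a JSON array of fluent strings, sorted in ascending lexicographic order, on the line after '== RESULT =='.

Compute (G \ add) ∪ pre:
  G ∩ del = {}  (empty — regression defined)
  G \ add = {ball_in(b4,rmA), carry(b5,right), free(left), robot_in(rmC)} \ {robot_in(rmC)} = {ball_in(b4,rmA), carry(b5,right), free(left)}
  ∪ pre   = {ball_in(b4,rmA), carry(b5,right), free(left)} ∪ {robot_in(rmA)}
          = {ball_in(b4,rmA), carry(b5,right), free(left), robot_in(rmA)}

== RESULT ==
["ball_in(b4,rmA)", "carry(b5,right)", "free(left)", "robot_in(rmA)"]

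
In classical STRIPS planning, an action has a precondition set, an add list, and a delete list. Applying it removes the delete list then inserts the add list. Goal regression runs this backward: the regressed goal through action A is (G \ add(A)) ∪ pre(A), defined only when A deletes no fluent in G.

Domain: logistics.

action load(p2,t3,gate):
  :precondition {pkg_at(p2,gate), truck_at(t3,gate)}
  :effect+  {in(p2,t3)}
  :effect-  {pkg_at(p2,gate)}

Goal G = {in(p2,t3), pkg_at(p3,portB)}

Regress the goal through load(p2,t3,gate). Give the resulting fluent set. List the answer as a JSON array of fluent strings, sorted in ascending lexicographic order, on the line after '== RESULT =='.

Compute (G \ add) ∪ pre:
  G ∩ del = {}  (empty — regression defined)
  G \ add = {in(p2,t3), pkg_at(p3,portB)} \ {in(p2,t3)} = {pkg_at(p3,portB)}
  ∪ pre   = {pkg_at(p3,portB)} ∪ {pkg_at(p2,gate), truck_at(t3,gate)}
          = {pkg_at(p2,gate), pkg_at(p3,portB), truck_at(t3,gate)}

== RESULT ==
["pkg_at(p2,gate)", "pkg_at(p3,portB)", "truck_at(t3,gate)"]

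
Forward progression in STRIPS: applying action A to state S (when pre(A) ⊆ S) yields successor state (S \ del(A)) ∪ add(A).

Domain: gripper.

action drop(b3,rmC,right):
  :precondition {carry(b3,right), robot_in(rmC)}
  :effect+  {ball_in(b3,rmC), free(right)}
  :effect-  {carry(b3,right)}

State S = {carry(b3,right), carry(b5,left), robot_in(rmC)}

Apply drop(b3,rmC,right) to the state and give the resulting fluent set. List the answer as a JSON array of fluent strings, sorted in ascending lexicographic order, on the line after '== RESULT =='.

Compute (S \ del) ∪ add:
  pre ⊆ S: {carry(b3,right), robot_in(rmC)} ⊆ S  — applicable
  S \ del = {carry(b5,left), robot_in(rmC)}
  ∪ add   = {ball_in(b3,rmC), carry(b5,left), free(right), robot_in(rmC)}

== RESULT ==
["ball_in(b3,rmC)", "carry(b5,left)", "free(right)", "robot_in(rmC)"]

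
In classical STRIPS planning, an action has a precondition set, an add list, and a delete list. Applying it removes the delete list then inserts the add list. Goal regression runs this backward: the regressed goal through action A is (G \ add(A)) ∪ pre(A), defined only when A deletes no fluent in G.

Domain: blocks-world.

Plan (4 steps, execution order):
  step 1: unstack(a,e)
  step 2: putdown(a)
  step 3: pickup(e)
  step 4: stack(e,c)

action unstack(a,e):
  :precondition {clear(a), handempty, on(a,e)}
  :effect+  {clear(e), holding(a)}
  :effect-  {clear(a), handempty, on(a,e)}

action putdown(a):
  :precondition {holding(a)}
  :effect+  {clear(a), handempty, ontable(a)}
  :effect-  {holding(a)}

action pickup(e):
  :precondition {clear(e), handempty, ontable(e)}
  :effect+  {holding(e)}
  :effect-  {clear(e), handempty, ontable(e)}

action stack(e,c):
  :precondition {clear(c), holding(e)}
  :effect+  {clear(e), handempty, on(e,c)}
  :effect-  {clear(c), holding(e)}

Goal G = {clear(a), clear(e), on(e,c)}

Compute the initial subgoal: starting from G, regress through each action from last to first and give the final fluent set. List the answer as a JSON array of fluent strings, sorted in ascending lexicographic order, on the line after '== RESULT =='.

Regress step by step:
  through step 4 (stack(e,c)): drop {clear(e), on(e,c)}, keep {clear(a)}, require {clear(c), holding(e)}
    → {clear(a), clear(c), holding(e)}
  through step 3 (pickup(e)): drop {holding(e)}, keep {clear(a), clear(c)}, require {clear(e), handempty, ontable(e)}
    → {clear(a), clear(c), clear(e), handempty, ontable(e)}
  through step 2 (putdown(a)): drop {clear(a), handempty}, keep {clear(c), clear(e), ontable(e)}, require {holding(a)}
    → {clear(c), clear(e), holding(a), ontable(e)}
  through step 1 (unstack(a,e)): drop {clear(e), holding(a)}, keep {clear(c), ontable(e)}, require {clear(a), handempty, on(a,e)}
    → {clear(a), clear(c), handempty, on(a,e), ontable(e)}

== RESULT ==
["clear(a)", "clear(c)", "handempty", "on(a,e)", "ontable(e)"]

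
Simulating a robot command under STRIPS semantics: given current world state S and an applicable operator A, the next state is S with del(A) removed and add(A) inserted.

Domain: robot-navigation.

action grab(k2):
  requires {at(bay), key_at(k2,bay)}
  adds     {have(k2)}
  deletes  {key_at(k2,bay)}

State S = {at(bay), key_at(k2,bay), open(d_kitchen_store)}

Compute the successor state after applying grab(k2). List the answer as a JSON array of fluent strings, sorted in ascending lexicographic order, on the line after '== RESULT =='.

Compute (S \ del) ∪ add:
  pre ⊆ S: {at(bay), key_at(k2,bay)} ⊆ S  — applicable
  S \ del = {at(bay), open(d_kitchen_store)}
  ∪ add   = {at(bay), have(k2), open(d_kitchen_store)}

== RESULT ==
["at(bay)", "have(k2)", "open(d_kitchen_store)"]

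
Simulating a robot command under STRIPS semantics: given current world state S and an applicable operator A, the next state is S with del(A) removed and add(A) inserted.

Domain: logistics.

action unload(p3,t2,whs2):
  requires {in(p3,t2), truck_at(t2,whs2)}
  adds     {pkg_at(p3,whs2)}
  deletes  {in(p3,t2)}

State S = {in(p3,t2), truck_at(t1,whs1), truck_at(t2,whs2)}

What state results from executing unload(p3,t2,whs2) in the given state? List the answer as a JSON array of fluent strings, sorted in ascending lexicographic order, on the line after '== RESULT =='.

Compute (S \ del) ∪ add:
  pre ⊆ S: {in(p3,t2), truck_at(t2,whs2)} ⊆ S  — applicable
  S \ del = {truck_at(t1,whs1), truck_at(t2,whs2)}
  ∪ add   = {pkg_at(p3,whs2), truck_at(t1,whs1), truck_at(t2,whs2)}

== RESULT ==
["pkg_at(p3,whs2)", "truck_at(t1,whs1)", "truck_at(t2,whs2)"]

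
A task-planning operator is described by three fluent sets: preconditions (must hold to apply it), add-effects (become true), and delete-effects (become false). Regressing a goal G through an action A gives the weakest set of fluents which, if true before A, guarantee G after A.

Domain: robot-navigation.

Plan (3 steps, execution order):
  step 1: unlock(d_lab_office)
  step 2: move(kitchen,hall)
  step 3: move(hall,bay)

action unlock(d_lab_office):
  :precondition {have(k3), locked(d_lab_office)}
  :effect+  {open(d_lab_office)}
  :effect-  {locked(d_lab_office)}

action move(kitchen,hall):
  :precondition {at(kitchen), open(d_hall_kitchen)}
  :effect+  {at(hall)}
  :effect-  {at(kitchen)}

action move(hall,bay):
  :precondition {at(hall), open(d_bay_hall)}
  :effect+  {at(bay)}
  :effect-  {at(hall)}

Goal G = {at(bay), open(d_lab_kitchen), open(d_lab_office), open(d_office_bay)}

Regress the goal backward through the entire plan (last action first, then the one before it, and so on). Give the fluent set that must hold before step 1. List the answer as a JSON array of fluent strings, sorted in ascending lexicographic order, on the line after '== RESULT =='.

Regress step by step:
  through step 3 (move(hall,bay)): drop {at(bay)}, keep {open(d_lab_kitchen), open(d_lab_office), open(d_office_bay)}, require {at(hall), open(d_bay_hall)}
    → {at(hall), open(d_bay_hall), open(d_lab_kitchen), open(d_lab_office), open(d_office_bay)}
  through step 2 (move(kitchen,hall)): drop {at(hall)}, keep {open(d_bay_hall), open(d_lab_kitchen), open(d_lab_office), open(d_office_bay)}, require {at(kitchen), open(d_hall_kitchen)}
    → {at(kitchen), open(d_bay_hall), open(d_hall_kitchen), open(d_lab_kitchen), open(d_lab_office), open(d_office_bay)}
  through step 1 (unlock(d_lab_office)): drop {open(d_lab_office)}, keep {at(kitchen), open(d_bay_hall), open(d_hall_kitchen), open(d_lab_kitchen), open(d_office_bay)}, require {have(k3), locked(d_lab_office)}
    → {at(kitchen), have(k3), locked(d_lab_office), open(d_bay_hall), open(d_hall_kitchen), open(d_lab_kitchen), open(d_office_bay)}

== RESULT ==
["at(kitchen)", "have(k3)", "locked(d_lab_office)", "open(d_bay_hall)", "open(d_hall_kitchen)", "open(d_lab_kitchen)", "open(d_office_bay)"]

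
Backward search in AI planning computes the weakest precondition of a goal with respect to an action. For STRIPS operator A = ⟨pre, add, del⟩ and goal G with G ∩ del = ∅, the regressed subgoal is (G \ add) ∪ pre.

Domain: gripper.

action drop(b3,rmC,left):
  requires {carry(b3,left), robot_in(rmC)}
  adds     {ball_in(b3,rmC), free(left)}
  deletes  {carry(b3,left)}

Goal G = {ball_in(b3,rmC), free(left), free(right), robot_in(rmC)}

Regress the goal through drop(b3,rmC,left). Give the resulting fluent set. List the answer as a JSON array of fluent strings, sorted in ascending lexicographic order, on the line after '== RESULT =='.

Regress:
  G ∩ del = {}  (empty — regression defined)
  G \ add = {ball_in(b3,rmC), free(left), free(right), robot_in(rmC)} \ {ball_in(b3,rmC), free(left)} = {free(right), robot_in(rmC)}
  ∪ pre   = {free(right), robot_in(rmC)} ∪ {carry(b3,left), robot_in(rmC)}
          = {carry(b3,left), free(right), robot_in(rmC)}

== RESULT ==
["carry(b3,left)", "free(right)", "robot_in(rmC)"]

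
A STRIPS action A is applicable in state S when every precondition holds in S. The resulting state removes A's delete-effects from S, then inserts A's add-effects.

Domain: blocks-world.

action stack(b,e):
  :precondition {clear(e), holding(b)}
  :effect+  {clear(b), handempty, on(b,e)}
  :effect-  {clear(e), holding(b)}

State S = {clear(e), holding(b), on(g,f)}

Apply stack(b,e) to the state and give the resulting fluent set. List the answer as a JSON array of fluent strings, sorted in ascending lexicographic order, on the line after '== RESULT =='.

Progress:
  pre ⊆ S: {clear(e), holding(b)} ⊆ S  — applicable
  S \ del = {on(g,f)}
  ∪ add   = {clear(b), handempty, on(b,e), on(g,f)}

== RESULT ==
["clear(b)", "handempty", "on(b,e)", "on(g,f)"]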